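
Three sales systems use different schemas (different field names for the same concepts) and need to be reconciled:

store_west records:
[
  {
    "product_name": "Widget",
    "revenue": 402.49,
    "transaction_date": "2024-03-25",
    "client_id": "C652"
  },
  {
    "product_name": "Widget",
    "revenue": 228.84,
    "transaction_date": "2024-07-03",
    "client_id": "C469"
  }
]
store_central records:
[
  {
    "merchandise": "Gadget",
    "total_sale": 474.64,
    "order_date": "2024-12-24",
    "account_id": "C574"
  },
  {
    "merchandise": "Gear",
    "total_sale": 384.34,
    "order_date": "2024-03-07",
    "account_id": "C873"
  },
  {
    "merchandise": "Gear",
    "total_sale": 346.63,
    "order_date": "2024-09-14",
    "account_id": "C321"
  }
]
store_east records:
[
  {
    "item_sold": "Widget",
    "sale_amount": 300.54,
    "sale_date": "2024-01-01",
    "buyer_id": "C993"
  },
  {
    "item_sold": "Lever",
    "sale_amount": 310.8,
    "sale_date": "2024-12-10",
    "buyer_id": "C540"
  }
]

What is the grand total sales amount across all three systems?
2448.28

Schema reconciliation - all amount fields map to sale amount:

store_west (revenue): 631.33
store_central (total_sale): 1205.61
store_east (sale_amount): 611.34

Grand total: 2448.28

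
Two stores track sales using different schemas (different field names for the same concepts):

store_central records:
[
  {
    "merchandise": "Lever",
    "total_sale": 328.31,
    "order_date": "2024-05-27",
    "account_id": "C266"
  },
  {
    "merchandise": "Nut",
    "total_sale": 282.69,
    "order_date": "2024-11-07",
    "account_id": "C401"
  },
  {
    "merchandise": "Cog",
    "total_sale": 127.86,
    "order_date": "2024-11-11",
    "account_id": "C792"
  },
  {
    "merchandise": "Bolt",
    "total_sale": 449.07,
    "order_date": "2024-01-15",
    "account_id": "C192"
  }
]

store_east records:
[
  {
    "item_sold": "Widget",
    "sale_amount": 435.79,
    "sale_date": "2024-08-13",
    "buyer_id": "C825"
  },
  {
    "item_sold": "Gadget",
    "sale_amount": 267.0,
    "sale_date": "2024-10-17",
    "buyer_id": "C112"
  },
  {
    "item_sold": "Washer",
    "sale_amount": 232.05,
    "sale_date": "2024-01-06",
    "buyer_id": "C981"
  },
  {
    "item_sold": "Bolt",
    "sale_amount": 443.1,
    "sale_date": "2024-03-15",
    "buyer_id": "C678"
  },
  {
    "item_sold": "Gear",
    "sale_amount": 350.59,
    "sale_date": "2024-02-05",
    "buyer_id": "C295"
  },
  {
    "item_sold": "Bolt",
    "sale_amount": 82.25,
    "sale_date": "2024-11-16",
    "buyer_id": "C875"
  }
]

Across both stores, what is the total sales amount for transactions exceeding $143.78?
2788.6

Schema mapping: "total_sale" (store_central) = "sale_amount" (store_east) = sale amount

Sum of sales > $143.78 in store_central: 1060.07
Sum of sales > $143.78 in store_east: 1728.53

Total: 1060.07 + 1728.53 = 2788.6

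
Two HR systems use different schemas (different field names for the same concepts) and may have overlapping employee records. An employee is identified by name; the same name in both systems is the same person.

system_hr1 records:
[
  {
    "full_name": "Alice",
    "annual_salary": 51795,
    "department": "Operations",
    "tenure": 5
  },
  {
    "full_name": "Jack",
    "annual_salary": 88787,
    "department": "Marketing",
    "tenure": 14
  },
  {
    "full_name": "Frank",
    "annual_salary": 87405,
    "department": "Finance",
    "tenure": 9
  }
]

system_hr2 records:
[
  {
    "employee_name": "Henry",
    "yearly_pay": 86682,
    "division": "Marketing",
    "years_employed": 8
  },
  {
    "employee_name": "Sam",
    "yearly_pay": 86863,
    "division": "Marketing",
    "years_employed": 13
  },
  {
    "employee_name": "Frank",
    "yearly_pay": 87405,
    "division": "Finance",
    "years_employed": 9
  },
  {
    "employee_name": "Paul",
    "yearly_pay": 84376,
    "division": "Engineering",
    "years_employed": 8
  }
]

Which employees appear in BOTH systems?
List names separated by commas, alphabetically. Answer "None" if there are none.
Frank

Schema mapping: "full_name" (system_hr1) = "employee_name" (system_hr2) = employee name

Names in system_hr1: ['Alice', 'Frank', 'Jack']
Names in system_hr2: ['Frank', 'Henry', 'Paul', 'Sam']

Intersection: ['Frank']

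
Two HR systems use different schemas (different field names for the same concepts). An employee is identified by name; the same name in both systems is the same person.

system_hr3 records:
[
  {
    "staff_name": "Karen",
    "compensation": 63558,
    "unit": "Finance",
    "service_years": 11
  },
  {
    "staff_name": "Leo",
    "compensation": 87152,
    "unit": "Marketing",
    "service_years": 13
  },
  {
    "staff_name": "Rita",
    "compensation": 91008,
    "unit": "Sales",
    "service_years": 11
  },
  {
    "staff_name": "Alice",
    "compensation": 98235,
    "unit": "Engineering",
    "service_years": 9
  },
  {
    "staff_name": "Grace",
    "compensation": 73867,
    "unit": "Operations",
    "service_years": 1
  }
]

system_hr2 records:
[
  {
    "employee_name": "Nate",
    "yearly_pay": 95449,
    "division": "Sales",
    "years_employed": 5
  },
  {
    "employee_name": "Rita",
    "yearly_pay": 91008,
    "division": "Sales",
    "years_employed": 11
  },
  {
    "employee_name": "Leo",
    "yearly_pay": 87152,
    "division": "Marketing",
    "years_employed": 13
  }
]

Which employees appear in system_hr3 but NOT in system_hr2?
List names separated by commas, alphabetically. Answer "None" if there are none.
Alice, Grace, Karen

Schema mapping: "staff_name" (system_hr3) = "employee_name" (system_hr2) = employee name

Names in system_hr3: ['Alice', 'Grace', 'Karen', 'Leo', 'Rita']
Names in system_hr2: ['Leo', 'Nate', 'Rita']

In system_hr3 but not system_hr2: ['Alice', 'Grace', 'Karen']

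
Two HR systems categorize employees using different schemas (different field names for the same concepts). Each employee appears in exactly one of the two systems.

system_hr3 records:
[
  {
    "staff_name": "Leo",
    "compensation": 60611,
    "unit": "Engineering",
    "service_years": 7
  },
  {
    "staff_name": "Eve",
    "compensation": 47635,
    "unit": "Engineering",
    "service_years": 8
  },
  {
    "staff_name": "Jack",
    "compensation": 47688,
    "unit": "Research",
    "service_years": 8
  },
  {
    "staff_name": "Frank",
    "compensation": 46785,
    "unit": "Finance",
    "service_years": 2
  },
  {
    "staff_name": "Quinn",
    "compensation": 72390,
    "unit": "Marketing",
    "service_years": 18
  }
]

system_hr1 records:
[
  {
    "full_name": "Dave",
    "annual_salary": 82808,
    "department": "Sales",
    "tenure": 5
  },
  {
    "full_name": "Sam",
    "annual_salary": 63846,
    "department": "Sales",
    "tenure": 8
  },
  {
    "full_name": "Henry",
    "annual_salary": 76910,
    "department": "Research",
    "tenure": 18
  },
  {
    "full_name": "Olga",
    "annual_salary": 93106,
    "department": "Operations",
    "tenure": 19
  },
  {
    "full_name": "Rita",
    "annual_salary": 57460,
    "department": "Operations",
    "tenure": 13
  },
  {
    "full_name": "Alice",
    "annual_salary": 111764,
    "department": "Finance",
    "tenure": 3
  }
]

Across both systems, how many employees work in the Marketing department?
1

Schema mapping: "unit" (system_hr3) = "department" (system_hr1) = department

Marketing employees in system_hr3: 1
Marketing employees in system_hr1: 0

Total in Marketing: 1 + 0 = 1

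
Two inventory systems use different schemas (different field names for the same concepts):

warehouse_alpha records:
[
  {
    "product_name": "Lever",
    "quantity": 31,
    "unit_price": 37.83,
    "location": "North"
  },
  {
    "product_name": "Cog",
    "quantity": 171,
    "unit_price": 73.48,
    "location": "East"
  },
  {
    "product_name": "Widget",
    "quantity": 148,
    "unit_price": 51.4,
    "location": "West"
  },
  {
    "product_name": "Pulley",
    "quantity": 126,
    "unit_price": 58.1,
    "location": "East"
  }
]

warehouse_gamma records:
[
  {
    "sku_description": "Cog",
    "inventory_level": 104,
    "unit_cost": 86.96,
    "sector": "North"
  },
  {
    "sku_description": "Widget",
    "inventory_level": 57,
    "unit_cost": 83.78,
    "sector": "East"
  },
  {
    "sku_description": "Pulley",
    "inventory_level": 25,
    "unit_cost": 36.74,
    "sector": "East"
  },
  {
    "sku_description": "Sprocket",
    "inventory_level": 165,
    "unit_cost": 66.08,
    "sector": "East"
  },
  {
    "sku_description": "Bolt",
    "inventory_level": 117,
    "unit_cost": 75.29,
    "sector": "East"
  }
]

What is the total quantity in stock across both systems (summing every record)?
944

To reconcile these schemas, identify the field holding the quantity in stock in each system:
1. In warehouse_alpha it is "quantity"
2. In warehouse_gamma it is "inventory_level"

From warehouse_alpha: 31 + 171 + 148 + 126 = 476
From warehouse_gamma: 104 + 57 + 25 + 165 + 117 = 468

Total: 476 + 468 = 944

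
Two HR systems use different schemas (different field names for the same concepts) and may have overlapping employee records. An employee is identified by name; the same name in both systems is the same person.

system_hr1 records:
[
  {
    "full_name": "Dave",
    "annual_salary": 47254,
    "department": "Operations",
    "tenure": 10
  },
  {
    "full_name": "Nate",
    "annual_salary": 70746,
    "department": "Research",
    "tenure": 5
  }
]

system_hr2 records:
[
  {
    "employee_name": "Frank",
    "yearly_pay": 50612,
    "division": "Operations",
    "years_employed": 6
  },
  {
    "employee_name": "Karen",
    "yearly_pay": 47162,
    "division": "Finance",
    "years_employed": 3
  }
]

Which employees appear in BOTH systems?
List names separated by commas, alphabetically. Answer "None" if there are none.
None

Schema mapping: "full_name" (system_hr1) = "employee_name" (system_hr2) = employee name

Names in system_hr1: ['Dave', 'Nate']
Names in system_hr2: ['Frank', 'Karen']

Intersection: None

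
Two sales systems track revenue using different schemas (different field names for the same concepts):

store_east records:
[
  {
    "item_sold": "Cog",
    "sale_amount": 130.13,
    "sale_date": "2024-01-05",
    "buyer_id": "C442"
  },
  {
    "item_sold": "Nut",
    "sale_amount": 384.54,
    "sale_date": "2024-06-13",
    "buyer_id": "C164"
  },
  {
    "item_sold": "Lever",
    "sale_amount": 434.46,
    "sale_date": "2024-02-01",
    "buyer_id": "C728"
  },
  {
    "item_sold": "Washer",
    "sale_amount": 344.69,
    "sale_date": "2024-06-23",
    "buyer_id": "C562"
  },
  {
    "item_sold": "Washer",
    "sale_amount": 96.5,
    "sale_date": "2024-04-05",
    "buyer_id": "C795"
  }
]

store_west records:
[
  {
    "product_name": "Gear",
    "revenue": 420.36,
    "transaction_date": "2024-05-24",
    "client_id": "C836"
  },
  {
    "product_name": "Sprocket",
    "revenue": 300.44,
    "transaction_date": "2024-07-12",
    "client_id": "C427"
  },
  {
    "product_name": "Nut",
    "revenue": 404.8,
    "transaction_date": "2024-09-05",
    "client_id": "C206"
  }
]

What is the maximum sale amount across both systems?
434.46

Reconcile: "sale_amount" (store_east) = "revenue" (store_west) = sale amount

Maximum in store_east: 434.46
Maximum in store_west: 420.36

Overall maximum: max(434.46, 420.36) = 434.46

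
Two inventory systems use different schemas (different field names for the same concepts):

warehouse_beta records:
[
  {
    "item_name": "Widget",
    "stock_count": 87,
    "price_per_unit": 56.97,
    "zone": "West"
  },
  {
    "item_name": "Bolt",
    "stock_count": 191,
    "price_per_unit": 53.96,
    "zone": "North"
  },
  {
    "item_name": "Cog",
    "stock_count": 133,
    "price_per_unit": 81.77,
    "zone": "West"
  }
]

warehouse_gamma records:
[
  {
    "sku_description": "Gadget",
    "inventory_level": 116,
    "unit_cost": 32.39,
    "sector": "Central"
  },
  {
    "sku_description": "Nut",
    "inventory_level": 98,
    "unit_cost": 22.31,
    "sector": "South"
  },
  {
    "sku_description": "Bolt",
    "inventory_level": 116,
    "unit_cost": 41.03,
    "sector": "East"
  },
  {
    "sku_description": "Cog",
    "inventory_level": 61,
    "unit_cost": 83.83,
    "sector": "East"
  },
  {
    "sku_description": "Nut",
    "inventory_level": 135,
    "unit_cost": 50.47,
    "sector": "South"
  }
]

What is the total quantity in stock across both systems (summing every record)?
937

To reconcile these schemas, identify the field holding the quantity in stock in each system:
1. In warehouse_beta it is "stock_count"
2. In warehouse_gamma it is "inventory_level"

From warehouse_beta: 87 + 191 + 133 = 411
From warehouse_gamma: 116 + 98 + 116 + 61 + 135 = 526

Total: 411 + 526 = 937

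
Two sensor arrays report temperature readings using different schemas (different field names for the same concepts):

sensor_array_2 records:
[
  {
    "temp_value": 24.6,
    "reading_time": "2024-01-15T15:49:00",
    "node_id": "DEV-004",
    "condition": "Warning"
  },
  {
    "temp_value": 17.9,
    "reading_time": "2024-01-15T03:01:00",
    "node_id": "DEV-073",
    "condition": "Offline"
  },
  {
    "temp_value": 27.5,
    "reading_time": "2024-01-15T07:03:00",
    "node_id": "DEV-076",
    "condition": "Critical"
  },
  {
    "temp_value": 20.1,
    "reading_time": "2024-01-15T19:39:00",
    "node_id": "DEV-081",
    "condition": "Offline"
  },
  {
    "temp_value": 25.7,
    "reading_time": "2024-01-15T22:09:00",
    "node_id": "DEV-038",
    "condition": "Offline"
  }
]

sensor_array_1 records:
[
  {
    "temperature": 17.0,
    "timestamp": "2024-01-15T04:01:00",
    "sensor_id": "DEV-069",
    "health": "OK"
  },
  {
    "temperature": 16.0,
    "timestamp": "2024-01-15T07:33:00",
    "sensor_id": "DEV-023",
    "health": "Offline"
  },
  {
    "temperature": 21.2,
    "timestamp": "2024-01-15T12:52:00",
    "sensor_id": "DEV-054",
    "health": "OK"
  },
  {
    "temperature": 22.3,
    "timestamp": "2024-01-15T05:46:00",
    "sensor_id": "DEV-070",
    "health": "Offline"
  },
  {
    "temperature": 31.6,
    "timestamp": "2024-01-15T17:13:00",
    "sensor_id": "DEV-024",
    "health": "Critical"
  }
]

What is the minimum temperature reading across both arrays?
16.0

Schema mapping: "temp_value" (sensor_array_2) = "temperature" (sensor_array_1) = temperature reading

Minimum in sensor_array_2: 17.9
Minimum in sensor_array_1: 16.0

Overall minimum: min(17.9, 16.0) = 16.0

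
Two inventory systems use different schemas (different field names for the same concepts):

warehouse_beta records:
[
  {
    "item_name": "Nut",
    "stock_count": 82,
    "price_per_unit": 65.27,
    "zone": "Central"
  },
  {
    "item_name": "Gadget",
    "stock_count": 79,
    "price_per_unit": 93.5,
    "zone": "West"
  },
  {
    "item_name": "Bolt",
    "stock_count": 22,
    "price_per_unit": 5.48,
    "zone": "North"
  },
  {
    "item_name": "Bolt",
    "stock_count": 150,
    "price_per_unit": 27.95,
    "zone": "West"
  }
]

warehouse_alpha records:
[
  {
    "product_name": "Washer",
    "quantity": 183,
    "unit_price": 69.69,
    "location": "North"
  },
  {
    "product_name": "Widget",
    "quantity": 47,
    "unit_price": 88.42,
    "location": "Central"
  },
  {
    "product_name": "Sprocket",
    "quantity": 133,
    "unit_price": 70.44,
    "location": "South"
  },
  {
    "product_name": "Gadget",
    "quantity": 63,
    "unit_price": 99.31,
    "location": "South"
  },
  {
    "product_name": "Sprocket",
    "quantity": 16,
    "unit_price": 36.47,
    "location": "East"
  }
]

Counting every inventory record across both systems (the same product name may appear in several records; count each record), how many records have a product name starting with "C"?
0

Schema mapping: "item_name" (warehouse_beta) = "product_name" (warehouse_alpha) = product name

Records with product name starting with "C" in warehouse_beta: 0
Records with product name starting with "C" in warehouse_alpha: 0

Total: 0 + 0 = 0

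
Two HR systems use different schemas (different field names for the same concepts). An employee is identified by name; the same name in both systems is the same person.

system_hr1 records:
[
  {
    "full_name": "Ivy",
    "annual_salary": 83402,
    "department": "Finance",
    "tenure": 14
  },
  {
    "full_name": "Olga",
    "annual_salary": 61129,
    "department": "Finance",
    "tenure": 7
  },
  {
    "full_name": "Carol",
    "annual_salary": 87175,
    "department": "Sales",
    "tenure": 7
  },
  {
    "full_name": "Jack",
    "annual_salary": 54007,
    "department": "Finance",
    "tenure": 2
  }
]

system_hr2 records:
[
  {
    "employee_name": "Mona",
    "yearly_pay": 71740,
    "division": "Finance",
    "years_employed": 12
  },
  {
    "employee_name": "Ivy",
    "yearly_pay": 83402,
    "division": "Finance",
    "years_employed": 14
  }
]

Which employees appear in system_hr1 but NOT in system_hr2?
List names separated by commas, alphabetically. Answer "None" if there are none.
Carol, Jack, Olga

Schema mapping: "full_name" (system_hr1) = "employee_name" (system_hr2) = employee name

Names in system_hr1: ['Carol', 'Ivy', 'Jack', 'Olga']
Names in system_hr2: ['Ivy', 'Mona']

In system_hr1 but not system_hr2: ['Carol', 'Jack', 'Olga']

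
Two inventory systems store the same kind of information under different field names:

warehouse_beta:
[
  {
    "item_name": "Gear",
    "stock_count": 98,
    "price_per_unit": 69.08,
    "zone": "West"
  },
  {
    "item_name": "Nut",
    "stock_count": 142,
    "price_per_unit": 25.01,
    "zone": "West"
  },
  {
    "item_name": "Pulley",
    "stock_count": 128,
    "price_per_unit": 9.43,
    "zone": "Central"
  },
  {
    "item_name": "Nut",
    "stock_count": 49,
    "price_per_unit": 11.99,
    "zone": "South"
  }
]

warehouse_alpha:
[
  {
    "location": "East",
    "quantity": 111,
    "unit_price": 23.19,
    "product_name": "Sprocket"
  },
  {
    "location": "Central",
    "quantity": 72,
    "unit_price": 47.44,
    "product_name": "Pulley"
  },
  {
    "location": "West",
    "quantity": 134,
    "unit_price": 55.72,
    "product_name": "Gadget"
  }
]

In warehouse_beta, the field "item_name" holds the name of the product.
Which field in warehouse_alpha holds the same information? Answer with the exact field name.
product_name

In warehouse_beta, "item_name" holds the name of the product.
The fields in warehouse_alpha are: "location", "quantity", "unit_price", "product_name".
"product_name" is the match: the name refers to the same concept and its values are product-name strings (e.g. 'Gadget', 'Pulley').
The other fields ("location", "quantity", "unit_price") hold different kinds of data.

So "item_name" in warehouse_beta corresponds to "product_name" in warehouse_alpha.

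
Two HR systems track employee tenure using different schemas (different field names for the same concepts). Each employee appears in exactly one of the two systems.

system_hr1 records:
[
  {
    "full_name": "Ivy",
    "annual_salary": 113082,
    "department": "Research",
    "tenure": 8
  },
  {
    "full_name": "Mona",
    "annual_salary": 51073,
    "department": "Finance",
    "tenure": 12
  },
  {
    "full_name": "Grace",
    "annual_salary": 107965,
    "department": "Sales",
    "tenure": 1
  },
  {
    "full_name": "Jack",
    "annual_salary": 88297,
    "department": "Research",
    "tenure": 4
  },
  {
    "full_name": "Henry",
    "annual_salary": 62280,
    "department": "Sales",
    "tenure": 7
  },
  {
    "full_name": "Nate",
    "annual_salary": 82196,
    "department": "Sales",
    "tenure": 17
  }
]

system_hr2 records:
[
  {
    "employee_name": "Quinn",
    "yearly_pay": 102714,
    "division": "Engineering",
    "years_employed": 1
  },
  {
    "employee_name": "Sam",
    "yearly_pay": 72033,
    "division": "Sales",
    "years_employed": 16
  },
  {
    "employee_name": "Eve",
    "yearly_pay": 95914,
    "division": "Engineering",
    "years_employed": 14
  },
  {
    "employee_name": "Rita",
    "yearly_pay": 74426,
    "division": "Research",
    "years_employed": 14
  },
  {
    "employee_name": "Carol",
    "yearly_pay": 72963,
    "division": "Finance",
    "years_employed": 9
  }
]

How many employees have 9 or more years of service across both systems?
6

Reconcile schemas: "tenure" (system_hr1) = "years_employed" (system_hr2) = years of service

From system_hr1: 2 employees with >= 9 years
From system_hr2: 4 employees with >= 9 years

Total: 2 + 4 = 6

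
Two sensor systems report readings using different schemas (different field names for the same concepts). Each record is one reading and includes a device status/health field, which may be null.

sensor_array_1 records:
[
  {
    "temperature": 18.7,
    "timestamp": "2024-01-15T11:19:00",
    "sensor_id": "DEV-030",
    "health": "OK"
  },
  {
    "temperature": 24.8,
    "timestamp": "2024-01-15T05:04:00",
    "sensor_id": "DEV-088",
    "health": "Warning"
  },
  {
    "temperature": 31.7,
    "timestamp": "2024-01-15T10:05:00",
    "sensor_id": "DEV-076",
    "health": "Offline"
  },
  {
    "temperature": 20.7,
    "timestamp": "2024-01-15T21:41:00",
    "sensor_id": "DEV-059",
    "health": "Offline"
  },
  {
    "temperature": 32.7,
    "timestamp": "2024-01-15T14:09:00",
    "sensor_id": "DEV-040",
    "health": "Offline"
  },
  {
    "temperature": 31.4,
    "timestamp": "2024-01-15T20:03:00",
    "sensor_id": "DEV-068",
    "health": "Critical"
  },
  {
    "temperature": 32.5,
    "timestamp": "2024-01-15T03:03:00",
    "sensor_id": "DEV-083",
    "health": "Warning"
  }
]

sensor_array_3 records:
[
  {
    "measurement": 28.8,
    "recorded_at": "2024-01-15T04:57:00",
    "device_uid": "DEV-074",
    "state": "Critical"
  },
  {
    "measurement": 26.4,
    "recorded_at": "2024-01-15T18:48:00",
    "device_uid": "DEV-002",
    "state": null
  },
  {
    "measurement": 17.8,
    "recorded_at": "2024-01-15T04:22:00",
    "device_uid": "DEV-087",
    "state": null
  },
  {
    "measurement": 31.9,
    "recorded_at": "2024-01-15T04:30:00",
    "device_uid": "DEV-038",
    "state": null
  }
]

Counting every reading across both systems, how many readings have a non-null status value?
8

Schema mapping: "health" (sensor_array_1) = "state" (sensor_array_3) = status

Non-null in sensor_array_1: 7
Non-null in sensor_array_3: 1

Total non-null: 7 + 1 = 8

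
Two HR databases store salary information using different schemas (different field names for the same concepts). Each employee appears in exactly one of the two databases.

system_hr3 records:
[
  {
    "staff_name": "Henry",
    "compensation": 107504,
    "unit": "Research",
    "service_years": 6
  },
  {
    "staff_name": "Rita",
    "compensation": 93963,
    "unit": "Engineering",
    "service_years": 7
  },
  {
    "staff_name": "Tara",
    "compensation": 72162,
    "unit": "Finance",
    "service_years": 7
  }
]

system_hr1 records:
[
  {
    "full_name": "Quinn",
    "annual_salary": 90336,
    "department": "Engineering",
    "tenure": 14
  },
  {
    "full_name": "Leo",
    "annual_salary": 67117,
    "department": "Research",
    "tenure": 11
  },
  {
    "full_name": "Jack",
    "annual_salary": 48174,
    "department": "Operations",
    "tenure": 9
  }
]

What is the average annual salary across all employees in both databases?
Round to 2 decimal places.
79876.00

Schema mapping: "compensation" (system_hr3) = "annual_salary" (system_hr1) = annual salary

All salaries: [107504, 93963, 72162, 90336, 67117, 48174]
Sum: 479256
Count: 6
Average: 479256 / 6 = 79876.00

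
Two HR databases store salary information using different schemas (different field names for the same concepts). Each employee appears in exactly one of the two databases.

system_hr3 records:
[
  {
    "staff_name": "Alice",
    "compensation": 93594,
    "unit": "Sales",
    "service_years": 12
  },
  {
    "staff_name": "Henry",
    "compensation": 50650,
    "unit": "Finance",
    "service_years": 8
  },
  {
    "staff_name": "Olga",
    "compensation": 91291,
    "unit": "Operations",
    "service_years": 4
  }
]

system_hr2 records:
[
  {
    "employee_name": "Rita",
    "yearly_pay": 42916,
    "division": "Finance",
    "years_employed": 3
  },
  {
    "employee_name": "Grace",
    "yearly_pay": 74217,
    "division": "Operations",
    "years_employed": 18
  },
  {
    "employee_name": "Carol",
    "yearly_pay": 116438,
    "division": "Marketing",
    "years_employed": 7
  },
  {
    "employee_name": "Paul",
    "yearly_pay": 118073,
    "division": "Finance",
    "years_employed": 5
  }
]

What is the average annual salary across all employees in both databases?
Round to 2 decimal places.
83882.71

Schema mapping: "compensation" (system_hr3) = "yearly_pay" (system_hr2) = annual salary

All salaries: [93594, 50650, 91291, 42916, 74217, 116438, 118073]
Sum: 587179
Count: 7
Average: 587179 / 7 = 83882.71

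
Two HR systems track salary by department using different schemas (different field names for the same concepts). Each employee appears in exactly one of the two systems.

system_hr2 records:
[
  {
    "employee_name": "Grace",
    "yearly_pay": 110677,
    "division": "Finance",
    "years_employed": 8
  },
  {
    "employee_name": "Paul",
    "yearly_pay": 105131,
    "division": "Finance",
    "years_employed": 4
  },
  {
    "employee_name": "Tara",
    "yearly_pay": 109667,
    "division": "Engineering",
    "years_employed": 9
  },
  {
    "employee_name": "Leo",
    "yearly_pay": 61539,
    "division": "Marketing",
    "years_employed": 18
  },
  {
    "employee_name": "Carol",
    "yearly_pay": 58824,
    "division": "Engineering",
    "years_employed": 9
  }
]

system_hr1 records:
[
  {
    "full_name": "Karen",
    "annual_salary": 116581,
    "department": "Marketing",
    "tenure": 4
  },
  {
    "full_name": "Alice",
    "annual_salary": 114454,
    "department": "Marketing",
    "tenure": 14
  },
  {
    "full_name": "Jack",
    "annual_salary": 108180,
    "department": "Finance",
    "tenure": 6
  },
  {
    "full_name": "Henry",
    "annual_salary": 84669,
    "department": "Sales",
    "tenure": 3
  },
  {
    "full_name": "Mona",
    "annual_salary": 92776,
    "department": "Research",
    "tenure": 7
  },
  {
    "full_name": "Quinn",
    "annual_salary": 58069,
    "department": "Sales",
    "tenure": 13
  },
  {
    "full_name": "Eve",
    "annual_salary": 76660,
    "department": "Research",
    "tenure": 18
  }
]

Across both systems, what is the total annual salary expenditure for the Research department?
169436

Schema mappings:
- "division" (system_hr2) = "department" (system_hr1) = department
- "yearly_pay" (system_hr2) = "annual_salary" (system_hr1) = salary

Research salaries from system_hr2: 0
Research salaries from system_hr1: 169436

Total: 0 + 169436 = 169436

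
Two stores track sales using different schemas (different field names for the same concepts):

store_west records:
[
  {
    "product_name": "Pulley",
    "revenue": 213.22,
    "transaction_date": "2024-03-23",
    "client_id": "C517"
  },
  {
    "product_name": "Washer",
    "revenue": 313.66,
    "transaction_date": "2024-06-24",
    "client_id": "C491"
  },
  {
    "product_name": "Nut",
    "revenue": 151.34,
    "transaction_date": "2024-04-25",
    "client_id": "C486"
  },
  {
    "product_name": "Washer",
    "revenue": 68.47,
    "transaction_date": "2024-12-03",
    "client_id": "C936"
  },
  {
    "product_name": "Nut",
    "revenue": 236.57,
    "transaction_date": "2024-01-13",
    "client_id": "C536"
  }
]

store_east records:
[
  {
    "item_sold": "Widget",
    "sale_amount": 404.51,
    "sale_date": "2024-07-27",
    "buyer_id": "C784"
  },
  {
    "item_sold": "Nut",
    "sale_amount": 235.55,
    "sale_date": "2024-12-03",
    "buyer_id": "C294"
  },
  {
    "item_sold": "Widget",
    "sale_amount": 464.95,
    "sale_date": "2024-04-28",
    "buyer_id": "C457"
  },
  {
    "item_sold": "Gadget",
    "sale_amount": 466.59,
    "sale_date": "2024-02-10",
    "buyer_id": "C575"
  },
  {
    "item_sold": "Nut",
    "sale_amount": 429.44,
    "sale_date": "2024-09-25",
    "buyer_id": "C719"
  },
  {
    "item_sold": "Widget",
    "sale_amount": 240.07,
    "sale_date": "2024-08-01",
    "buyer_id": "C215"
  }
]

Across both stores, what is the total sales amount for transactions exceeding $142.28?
3155.9

Schema mapping: "revenue" (store_west) = "sale_amount" (store_east) = sale amount

Sum of sales > $142.28 in store_west: 914.79
Sum of sales > $142.28 in store_east: 2241.11

Total: 914.79 + 2241.11 = 3155.9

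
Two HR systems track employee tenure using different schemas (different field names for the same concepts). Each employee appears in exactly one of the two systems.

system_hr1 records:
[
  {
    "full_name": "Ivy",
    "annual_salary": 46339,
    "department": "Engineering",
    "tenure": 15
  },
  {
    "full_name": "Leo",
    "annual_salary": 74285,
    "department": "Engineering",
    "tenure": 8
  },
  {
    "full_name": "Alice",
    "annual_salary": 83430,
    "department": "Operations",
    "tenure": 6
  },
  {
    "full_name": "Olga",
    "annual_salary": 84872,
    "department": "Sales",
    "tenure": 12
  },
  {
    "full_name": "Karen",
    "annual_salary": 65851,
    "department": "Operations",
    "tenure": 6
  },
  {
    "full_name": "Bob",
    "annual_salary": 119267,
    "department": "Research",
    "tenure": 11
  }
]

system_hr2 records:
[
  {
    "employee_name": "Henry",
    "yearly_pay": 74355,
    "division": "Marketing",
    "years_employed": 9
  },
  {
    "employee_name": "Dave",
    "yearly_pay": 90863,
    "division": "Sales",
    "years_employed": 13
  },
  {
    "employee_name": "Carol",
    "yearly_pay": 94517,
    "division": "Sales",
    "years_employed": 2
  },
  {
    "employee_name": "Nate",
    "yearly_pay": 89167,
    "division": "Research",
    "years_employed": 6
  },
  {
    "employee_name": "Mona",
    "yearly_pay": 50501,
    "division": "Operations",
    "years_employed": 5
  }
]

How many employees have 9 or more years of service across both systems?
5

Reconcile schemas: "tenure" (system_hr1) = "years_employed" (system_hr2) = years of service

From system_hr1: 3 employees with >= 9 years
From system_hr2: 2 employees with >= 9 years

Total: 3 + 2 = 5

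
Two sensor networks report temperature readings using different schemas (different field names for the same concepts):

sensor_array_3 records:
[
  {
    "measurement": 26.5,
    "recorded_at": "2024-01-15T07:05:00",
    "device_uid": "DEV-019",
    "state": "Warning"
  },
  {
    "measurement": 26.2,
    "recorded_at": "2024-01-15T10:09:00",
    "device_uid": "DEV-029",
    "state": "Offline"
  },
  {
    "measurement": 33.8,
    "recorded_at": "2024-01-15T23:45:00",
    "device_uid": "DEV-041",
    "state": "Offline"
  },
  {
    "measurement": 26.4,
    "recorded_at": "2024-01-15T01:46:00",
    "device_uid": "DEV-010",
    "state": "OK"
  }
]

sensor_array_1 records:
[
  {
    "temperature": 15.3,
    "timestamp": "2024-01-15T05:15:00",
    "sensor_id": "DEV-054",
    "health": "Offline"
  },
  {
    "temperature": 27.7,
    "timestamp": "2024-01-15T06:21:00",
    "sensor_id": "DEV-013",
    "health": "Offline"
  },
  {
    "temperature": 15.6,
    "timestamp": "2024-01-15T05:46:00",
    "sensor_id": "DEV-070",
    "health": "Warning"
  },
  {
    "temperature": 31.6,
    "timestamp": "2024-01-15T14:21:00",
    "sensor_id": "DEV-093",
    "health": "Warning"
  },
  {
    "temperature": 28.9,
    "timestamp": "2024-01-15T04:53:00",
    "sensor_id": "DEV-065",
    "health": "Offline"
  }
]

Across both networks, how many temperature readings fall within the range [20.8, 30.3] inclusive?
5

Schema mapping: "measurement" (sensor_array_3) = "temperature" (sensor_array_1) = temperature

Readings in [20.8, 30.3] from sensor_array_3: 3
Readings in [20.8, 30.3] from sensor_array_1: 2

Total count: 3 + 2 = 5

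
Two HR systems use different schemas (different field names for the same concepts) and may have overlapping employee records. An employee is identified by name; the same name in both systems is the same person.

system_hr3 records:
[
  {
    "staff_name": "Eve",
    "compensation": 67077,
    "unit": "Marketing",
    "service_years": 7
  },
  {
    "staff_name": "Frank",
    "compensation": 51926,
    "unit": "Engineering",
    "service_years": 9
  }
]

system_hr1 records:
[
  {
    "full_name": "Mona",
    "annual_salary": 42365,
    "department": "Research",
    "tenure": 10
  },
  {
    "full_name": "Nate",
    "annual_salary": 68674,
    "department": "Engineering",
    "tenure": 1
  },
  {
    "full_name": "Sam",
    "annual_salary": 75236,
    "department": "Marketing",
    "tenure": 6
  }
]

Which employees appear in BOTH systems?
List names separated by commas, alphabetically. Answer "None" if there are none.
None

Schema mapping: "staff_name" (system_hr3) = "full_name" (system_hr1) = employee name

Names in system_hr3: ['Eve', 'Frank']
Names in system_hr1: ['Mona', 'Nate', 'Sam']

Intersection: None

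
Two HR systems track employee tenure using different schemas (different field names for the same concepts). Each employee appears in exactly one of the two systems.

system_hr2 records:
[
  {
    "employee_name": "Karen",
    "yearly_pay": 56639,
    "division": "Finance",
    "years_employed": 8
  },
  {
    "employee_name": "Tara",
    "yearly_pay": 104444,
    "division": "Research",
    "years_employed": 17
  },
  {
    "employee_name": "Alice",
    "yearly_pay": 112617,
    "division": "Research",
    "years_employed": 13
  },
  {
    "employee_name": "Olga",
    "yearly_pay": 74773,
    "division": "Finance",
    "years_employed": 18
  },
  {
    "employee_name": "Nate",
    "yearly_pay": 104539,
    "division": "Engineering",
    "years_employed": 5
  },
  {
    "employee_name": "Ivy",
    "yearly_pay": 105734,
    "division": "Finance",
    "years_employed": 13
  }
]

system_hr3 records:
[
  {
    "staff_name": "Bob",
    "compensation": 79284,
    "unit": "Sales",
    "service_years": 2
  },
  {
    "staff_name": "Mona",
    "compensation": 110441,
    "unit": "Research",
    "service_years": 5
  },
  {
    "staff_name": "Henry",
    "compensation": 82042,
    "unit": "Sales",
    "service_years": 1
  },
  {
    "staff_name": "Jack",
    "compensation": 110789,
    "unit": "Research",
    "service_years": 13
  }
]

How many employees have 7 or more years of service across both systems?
6

Reconcile schemas: "years_employed" (system_hr2) = "service_years" (system_hr3) = years of service

From system_hr2: 5 employees with >= 7 years
From system_hr3: 1 employees with >= 7 years

Total: 5 + 1 = 6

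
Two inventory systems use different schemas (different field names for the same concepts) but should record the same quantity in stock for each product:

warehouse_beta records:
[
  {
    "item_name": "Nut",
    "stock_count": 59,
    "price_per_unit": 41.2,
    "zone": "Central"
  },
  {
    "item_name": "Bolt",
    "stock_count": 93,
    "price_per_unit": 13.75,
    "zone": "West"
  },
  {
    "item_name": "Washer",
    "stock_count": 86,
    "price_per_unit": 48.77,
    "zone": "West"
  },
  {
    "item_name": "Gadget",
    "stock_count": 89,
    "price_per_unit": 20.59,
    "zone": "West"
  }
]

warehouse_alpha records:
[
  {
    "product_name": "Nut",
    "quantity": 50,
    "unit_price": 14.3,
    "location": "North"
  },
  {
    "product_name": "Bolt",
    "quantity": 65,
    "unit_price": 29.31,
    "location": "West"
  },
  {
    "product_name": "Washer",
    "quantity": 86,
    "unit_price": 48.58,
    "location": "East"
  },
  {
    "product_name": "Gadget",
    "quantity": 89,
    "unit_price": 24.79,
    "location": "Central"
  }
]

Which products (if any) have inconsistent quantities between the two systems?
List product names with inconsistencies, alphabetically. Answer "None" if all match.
Bolt, Nut

Schema mappings:
- "item_name" (warehouse_beta) = "product_name" (warehouse_alpha) = product name
- "stock_count" (warehouse_beta) = "quantity" (warehouse_alpha) = quantity

Comparison:
  Nut: 59 vs 50 - MISMATCH
  Bolt: 93 vs 65 - MISMATCH
  Washer: 86 vs 86 - MATCH
  Gadget: 89 vs 89 - MATCH

Products with inconsistencies: Bolt, Nut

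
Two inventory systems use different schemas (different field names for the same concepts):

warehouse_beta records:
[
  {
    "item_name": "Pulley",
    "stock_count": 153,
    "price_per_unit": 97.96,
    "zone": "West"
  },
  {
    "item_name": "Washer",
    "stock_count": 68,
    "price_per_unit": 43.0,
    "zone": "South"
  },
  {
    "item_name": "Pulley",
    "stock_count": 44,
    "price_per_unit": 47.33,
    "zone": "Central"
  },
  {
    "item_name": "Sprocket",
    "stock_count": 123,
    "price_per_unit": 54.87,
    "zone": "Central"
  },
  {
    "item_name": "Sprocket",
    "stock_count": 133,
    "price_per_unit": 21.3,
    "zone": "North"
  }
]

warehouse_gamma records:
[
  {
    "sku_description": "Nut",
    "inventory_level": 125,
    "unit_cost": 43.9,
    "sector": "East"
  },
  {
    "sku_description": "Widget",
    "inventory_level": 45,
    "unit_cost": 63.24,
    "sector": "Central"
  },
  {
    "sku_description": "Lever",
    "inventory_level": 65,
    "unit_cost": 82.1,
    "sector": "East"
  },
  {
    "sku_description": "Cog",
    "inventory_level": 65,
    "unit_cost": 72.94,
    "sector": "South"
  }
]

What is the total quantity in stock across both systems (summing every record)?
821

To reconcile these schemas, identify the field holding the quantity in stock in each system:
1. In warehouse_beta it is "stock_count"
2. In warehouse_gamma it is "inventory_level"

From warehouse_beta: 153 + 68 + 44 + 123 + 133 = 521
From warehouse_gamma: 125 + 45 + 65 + 65 = 300

Total: 521 + 300 = 821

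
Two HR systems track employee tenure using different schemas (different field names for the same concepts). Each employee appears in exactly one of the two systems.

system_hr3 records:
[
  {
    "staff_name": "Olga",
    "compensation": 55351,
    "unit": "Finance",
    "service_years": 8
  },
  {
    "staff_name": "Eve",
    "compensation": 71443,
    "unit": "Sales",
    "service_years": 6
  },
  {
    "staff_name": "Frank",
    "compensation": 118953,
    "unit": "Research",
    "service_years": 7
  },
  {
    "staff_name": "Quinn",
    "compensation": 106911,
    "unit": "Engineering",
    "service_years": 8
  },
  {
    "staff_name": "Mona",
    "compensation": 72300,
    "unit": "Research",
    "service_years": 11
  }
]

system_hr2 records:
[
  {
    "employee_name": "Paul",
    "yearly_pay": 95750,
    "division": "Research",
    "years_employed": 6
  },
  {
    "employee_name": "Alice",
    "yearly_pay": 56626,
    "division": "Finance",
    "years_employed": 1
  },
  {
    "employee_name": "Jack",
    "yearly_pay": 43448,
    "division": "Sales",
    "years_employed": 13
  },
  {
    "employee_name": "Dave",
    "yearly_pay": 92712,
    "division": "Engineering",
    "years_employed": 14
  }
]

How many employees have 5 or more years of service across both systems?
8

Reconcile schemas: "service_years" (system_hr3) = "years_employed" (system_hr2) = years of service

From system_hr3: 5 employees with >= 5 years
From system_hr2: 3 employees with >= 5 years

Total: 5 + 3 = 8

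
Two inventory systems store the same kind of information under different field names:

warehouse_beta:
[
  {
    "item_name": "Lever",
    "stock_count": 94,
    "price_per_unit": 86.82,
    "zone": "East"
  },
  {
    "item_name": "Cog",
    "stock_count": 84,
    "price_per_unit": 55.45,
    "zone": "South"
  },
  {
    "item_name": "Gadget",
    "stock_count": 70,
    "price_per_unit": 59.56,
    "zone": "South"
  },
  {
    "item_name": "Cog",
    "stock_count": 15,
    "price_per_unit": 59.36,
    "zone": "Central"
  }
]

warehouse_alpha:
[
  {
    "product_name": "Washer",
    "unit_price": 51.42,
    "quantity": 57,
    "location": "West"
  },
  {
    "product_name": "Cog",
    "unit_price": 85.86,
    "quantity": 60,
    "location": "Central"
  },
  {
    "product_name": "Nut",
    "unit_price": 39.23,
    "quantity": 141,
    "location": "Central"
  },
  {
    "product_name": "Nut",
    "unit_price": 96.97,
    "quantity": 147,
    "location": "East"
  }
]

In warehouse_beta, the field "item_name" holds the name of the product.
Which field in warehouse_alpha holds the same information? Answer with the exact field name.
product_name

In warehouse_beta, "item_name" holds the name of the product.
The fields in warehouse_alpha are: "product_name", "unit_price", "quantity", "location".
"product_name" is the match: the name refers to the same concept and its values are product-name strings (e.g. 'Cog', 'Nut').
The other fields ("unit_price", "quantity", "location") hold different kinds of data.

So "item_name" in warehouse_beta corresponds to "product_name" in warehouse_alpha.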